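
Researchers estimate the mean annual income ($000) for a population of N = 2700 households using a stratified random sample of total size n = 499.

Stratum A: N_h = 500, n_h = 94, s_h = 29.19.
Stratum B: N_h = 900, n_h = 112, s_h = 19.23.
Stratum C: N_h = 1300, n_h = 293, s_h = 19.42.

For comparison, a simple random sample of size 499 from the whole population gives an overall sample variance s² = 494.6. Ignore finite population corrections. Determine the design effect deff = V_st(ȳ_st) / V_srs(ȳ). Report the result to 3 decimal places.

V̂(ȳ_st) = Σ W_h² s_h²/n_h, with W_h = N_h/N and N = 2700:
  stratum A: (500/2700)²·29.19²/94 = 0.310851
  stratum B: (900/2700)²·19.23²/112 = 0.366858
  stratum C: (1300/2700)²·19.42²/293 = 0.298394
V_st = 0.976103
V_srs = s²/n = 494.6/499 = 0.991182
deff = V_st / V_srs = 0.976103/0.991182 = 0.9848

deff ≈ 0.985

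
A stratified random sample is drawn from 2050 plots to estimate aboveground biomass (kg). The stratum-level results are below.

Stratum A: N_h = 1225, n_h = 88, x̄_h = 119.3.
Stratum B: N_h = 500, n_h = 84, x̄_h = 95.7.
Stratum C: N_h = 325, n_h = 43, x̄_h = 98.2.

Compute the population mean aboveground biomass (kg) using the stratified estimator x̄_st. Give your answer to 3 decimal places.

N = Σ N_h = 2050. Stratum weights W_h = N_h/N.
x̄_st = (1225·119.3 + 500·95.7 + 325·98.2) / 2050 = 110.19878

x̄_st ≈ 110.199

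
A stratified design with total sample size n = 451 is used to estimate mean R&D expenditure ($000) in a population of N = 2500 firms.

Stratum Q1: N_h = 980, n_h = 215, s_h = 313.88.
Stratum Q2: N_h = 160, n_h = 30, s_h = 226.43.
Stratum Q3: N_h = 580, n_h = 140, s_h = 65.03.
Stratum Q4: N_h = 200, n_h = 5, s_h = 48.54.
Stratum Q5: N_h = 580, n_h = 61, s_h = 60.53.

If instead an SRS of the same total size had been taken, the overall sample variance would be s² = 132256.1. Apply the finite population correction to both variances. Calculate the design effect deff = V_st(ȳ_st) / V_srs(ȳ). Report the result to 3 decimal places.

deff ≈ 0.282

V̂(ȳ_st) = Σ W_h² (1 − n_h/N_h) s_h²/n_h, with W_h = N_h/N and N = 2500:
  stratum Q1: (980/2500)²·(1 − 215/980)·313.88²/215 = 54.9663
  stratum Q2: (160/2500)²·(1 − 30/160)·226.43²/30 = 5.68761
  stratum Q3: (580/2500)²·(1 − 140/580)·65.03²/140 = 1.23339
  stratum Q4: (200/2500)²·(1 − 5/200)·48.54²/5 = 2.94045
  stratum Q5: (580/2500)²·(1 − 61/580)·60.53²/61 = 2.89286
V_st = 67.7206
V_srs = (1 − 451/2500)·132256.1/451 = 240.348
deff = V_st / V_srs = 67.7206/240.348 = 0.2818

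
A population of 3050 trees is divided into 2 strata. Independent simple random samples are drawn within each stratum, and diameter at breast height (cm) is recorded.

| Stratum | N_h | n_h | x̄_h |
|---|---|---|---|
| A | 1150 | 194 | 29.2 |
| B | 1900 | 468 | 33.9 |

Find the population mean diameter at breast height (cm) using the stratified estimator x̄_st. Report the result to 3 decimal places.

x̄_st ≈ 32.128

N = Σ N_h = 3050. Stratum weights W_h = N_h/N.
x̄_st = (1150·29.2 + 1900·33.9) / 3050 = 32.12787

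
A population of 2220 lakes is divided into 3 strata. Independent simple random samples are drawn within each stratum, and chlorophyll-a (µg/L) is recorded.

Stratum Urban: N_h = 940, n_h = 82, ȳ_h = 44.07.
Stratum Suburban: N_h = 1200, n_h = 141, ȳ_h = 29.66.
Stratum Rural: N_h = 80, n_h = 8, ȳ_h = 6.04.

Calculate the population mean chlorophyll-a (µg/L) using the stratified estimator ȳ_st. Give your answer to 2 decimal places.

ȳ_st ≈ 34.91

N = Σ N_h = 2220. Stratum weights W_h = N_h/N.
ȳ_st = (940·44.07 + 1200·29.66 + 80·6.04) / 2220 = 34.9104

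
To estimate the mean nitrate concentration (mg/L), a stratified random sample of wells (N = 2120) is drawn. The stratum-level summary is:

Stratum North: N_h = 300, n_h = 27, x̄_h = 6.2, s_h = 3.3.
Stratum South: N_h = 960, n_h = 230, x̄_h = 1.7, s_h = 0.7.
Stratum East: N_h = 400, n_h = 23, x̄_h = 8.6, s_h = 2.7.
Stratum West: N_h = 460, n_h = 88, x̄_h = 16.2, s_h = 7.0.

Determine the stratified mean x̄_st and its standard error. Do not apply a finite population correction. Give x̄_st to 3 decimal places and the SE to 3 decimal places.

x̄_st ≈ 6.785, SE ≈ 0.215

x̄_st = Σ W_h x̄_h = (300·6.2 + 960·1.7 + 400·8.6 + 460·16.2)/2120 = 6.78491
V̂(x̄_st) = Σ W_h² s_h²/n_h, with W_h = N_h/N and N = 2120:
  stratum North: (300/2120)²·3.3²/27 = 0.00807672
  stratum South: (960/2120)²·0.7²/230 = 0.000436857
  stratum East: (400/2120)²·2.7²/23 = 0.0112836
  stratum West: (460/2120)²·7.0²/88 = 0.0262155
V̂(x̄_st) = 0.0460126
SE(x̄_st) = √0.0460126 = 0.214506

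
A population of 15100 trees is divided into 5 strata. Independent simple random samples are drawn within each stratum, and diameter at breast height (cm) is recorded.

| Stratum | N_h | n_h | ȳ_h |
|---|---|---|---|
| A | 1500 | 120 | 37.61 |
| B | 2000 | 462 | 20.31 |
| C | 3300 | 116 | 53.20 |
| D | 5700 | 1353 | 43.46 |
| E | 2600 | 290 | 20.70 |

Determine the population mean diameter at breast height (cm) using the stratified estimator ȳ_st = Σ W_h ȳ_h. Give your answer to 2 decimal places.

ȳ_st ≈ 38.02

N = Σ N_h = 15100. Stratum weights W_h = N_h/N.
ȳ_st = (1500·37.61 + 2000·20.31 + 3300·53.20 + 5700·43.46 + 2600·20.70) / 15100 = 38.0223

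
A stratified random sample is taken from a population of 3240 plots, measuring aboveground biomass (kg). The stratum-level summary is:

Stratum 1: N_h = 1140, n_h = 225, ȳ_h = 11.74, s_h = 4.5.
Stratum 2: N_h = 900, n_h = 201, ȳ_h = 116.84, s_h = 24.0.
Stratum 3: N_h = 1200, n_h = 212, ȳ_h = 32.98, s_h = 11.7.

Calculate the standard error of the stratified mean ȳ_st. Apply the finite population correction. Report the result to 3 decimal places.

V̂(ȳ_st) = Σ W_h² (1 − n_h/N_h) s_h²/n_h, with W_h = N_h/N and N = 3240:
  stratum 1: (1140/3240)²·(1 − 225/1140)·4.5²/225 = 0.0089429
  stratum 2: (900/3240)²·(1 − 201/900)·24.0²/201 = 0.171734
  stratum 3: (1200/3240)²·(1 − 212/1200)·11.7²/212 = 0.0729263
V̂(ȳ_st) = 0.253603
SE(ȳ_st) = √0.253603 = 0.50359

SE(ȳ_st) ≈ 0.504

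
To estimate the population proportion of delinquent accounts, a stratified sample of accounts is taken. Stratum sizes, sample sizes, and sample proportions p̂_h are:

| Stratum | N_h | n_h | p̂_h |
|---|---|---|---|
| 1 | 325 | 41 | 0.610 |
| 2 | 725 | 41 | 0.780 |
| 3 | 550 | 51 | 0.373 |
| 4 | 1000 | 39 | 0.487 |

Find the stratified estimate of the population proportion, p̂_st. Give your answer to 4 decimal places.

p̂_st ≈ 0.5600

N = 2600; stratum weights W_h = N_h/N.
p̂_st = Σ W_h p̂_h = (325·0.610 + 725·0.780 + 550·0.373 + 1000·0.487)/2600 = 0.55996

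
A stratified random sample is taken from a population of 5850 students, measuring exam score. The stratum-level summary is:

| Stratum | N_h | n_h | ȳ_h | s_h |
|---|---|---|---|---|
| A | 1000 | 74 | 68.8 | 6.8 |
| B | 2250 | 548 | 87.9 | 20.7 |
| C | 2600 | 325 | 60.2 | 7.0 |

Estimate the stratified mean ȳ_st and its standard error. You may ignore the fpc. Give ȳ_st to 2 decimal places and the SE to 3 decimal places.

ȳ_st = Σ W_h ȳ_h = (1000·68.8 + 2250·87.9 + 2600·60.2)/5850 = 72.32393
V̂(ȳ_st) = Σ W_h² s_h²/n_h, with W_h = N_h/N and N = 5850:
  stratum A: (1000/5850)²·6.8²/74 = 0.0182589
  stratum B: (2250/5850)²·20.7²/548 = 0.115668
  stratum C: (2600/5850)²·7.0²/325 = 0.0297816
V̂(ȳ_st) = 0.163709
SE(ȳ_st) = √0.163709 = 0.404609

ȳ_st ≈ 72.32, SE ≈ 0.405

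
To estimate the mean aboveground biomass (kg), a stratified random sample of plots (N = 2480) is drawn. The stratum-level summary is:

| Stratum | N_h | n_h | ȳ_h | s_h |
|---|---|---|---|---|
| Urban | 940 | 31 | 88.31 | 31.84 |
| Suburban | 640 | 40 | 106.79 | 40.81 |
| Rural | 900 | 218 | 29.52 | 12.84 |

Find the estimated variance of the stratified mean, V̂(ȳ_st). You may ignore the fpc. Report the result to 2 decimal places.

V̂(ȳ_st) = Σ W_h² s_h²/n_h, with W_h = N_h/N and N = 2480:
  stratum Urban: (940/2480)²·31.84²/31 = 4.69826
  stratum Suburban: (640/2480)²·40.81²/40 = 2.77287
  stratum Rural: (900/2480)²·12.84²/218 = 0.0995991
V̂(ȳ_st) = 7.57073

V̂(ȳ_st) ≈ 7.57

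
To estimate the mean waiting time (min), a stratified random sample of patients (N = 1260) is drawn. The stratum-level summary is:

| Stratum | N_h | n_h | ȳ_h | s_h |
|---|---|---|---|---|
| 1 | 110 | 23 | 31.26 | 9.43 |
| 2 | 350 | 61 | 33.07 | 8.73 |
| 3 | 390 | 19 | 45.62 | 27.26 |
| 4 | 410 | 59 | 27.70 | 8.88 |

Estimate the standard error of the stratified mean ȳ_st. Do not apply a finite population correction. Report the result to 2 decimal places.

V̂(ȳ_st) = Σ W_h² s_h²/n_h, with W_h = N_h/N and N = 1260:
  stratum 1: (110/1260)²·9.43²/23 = 0.0294673
  stratum 2: (350/1260)²·8.73²/61 = 0.0964037
  stratum 3: (390/1260)²·27.26²/19 = 3.74702
  stratum 4: (410/1260)²·8.88²/59 = 0.141514
V̂(ȳ_st) = 4.01441
SE(ȳ_st) = √4.01441 = 2.0036

SE(ȳ_st) ≈ 2.00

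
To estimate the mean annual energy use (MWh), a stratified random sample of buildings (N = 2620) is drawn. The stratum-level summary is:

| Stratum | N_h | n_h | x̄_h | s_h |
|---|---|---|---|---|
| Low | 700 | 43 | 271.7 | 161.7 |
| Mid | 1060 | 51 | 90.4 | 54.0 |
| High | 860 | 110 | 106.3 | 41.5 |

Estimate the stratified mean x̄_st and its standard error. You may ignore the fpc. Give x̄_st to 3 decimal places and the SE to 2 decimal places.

x̄_st = Σ W_h x̄_h = (700·271.7 + 1060·90.4 + 860·106.3)/2620 = 144.05802
V̂(x̄_st) = Σ W_h² s_h²/n_h, with W_h = N_h/N and N = 2620:
  stratum Low: (700/2620)²·161.7²/43 = 43.4055
  stratum Mid: (1060/2620)²·54.0²/51 = 9.35894
  stratum High: (860/2620)²·41.5²/110 = 1.68693
V̂(x̄_st) = 54.4514
SE(x̄_st) = √54.4514 = 7.37912

x̄_st ≈ 144.058, SE ≈ 7.38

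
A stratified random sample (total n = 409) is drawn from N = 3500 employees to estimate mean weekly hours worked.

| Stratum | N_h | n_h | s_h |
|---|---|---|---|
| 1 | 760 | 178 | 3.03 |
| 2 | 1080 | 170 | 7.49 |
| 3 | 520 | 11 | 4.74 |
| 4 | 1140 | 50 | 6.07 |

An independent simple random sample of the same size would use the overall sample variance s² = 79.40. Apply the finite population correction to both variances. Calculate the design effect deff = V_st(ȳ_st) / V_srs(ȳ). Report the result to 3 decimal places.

deff ≈ 0.859

V̂(ȳ_st) = Σ W_h² (1 − n_h/N_h) s_h²/n_h, with W_h = N_h/N and N = 3500:
  stratum 1: (760/3500)²·(1 − 178/760)·3.03²/178 = 0.00186237
  stratum 2: (1080/3500)²·(1 − 170/1080)·7.49²/170 = 0.0264755
  stratum 3: (520/3500)²·(1 − 11/520)·4.74²/11 = 0.0441315
  stratum 4: (1140/3500)²·(1 − 50/1140)·6.07²/50 = 0.0747485
V_st = 0.147218
V_srs = (1 − 409/3500)·79.40/409 = 0.171446
deff = V_st / V_srs = 0.147218/0.171446 = 0.8587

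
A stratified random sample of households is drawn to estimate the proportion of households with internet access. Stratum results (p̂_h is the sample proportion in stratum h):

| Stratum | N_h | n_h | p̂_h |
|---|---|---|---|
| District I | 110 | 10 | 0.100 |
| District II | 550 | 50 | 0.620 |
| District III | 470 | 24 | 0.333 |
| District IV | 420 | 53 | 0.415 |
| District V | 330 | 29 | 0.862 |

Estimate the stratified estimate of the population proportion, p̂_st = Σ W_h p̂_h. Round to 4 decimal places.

N = 1880; stratum weights W_h = N_h/N.
p̂_st = Σ W_h p̂_h = (110·0.100 + 550·0.620 + 470·0.333 + 420·0.415 + 330·0.862)/1880 = 0.51451

p̂_st ≈ 0.5145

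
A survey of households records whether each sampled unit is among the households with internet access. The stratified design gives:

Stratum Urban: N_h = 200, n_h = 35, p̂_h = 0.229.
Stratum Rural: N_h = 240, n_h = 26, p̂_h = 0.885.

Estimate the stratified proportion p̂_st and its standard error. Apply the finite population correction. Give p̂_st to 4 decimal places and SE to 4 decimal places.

p̂_st ≈ 0.5868, SE ≈ 0.0443

N = 440; stratum weights W_h = N_h/N.
p̂_st = Σ W_h p̂_h = (200·0.229 + 240·0.885)/440 = 0.58682
V̂(p̂_st) = Σ W_h² (1 − n_h/N_h) p̂_h(1−p̂_h)/(n_h−1):
  stratum Urban: (200/440)²·(1 − 35/200)·0.229·0.771/34 = 0.000885155
  stratum Rural: (240/440)²·(1 − 26/240)·0.885·0.115/25 = 0.00107999
V̂(p̂_st) = 0.00196515; SE = √V̂ = 0.04433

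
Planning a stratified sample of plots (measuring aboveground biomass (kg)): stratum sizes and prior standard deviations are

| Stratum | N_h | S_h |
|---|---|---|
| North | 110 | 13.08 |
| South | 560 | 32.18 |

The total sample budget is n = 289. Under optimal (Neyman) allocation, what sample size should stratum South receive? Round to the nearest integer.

268

Neyman allocation: n_h = n · N_h S_h / Σ N_i S_i, with n = 289.
  stratum North: N_h·S_h = 110·13.08 = 1438.80
  stratum South: N_h·S_h = 560·32.18 = 18020.80
Σ N_h S_h = 19459.60
n for stratum South = 289·18020.80/19459.60 = 267.632 → 268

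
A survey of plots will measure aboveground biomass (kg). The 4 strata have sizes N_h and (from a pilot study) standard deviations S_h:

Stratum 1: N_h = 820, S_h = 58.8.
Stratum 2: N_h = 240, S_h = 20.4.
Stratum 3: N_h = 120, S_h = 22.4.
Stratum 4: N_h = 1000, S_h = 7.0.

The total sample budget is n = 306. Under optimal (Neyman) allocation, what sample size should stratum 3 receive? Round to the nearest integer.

Neyman allocation: n_h = n · N_h S_h / Σ N_i S_i, with n = 306.
  stratum 1: N_h·S_h = 820·58.8 = 48216.00
  stratum 2: N_h·S_h = 240·20.4 = 4896.00
  stratum 3: N_h·S_h = 120·22.4 = 2688.00
  stratum 4: N_h·S_h = 1000·7.0 = 7000.00
Σ N_h S_h = 62800.00
n for stratum 3 = 306·2688.00/62800.00 = 13.098 → 13

13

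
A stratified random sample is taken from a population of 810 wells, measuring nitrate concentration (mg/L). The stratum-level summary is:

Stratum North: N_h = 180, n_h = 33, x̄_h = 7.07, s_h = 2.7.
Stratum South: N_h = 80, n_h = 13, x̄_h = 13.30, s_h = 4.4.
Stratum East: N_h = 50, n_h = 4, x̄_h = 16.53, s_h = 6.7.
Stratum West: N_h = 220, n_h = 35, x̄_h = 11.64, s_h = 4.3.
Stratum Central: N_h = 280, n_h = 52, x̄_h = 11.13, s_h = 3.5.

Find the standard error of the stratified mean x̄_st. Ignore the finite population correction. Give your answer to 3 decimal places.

SE(x̄_st) ≈ 0.368

V̂(x̄_st) = Σ W_h² s_h²/n_h, with W_h = N_h/N and N = 810:
  stratum North: (180/810)²·2.7²/33 = 0.0109091
  stratum South: (80/810)²·4.4²/13 = 0.0145269
  stratum East: (50/810)²·6.7²/4 = 0.0427622
  stratum West: (220/810)²·4.3²/35 = 0.0389712
  stratum Central: (280/810)²·3.5²/52 = 0.02815
V̂(x̄_st) = 0.135319
SE(x̄_st) = √0.135319 = 0.367858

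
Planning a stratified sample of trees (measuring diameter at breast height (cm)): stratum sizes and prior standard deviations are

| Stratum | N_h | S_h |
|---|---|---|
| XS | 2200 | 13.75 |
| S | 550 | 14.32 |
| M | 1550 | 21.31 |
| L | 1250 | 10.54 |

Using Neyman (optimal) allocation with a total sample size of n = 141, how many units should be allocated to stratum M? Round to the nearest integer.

55

Neyman allocation: n_h = n · N_h S_h / Σ N_i S_i, with n = 141.
  stratum XS: N_h·S_h = 2200·13.75 = 30250.00
  stratum S: N_h·S_h = 550·14.32 = 7876.00
  stratum M: N_h·S_h = 1550·21.31 = 33030.50
  stratum L: N_h·S_h = 1250·10.54 = 13175.00
Σ N_h S_h = 84331.50
n for stratum M = 141·33030.50/84331.50 = 55.226 → 55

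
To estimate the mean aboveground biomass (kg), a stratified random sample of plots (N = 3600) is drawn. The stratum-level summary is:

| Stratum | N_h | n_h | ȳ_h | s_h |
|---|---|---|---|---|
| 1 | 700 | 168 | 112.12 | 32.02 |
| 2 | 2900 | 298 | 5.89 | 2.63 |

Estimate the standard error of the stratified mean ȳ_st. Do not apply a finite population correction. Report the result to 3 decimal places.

SE(ȳ_st) ≈ 0.496

V̂(ȳ_st) = Σ W_h² s_h²/n_h, with W_h = N_h/N and N = 3600:
  stratum 1: (700/3600)²·32.02²/168 = 0.230741
  stratum 2: (2900/3600)²·2.63²/298 = 0.0150621
V̂(ȳ_st) = 0.245803
SE(ȳ_st) = √0.245803 = 0.495785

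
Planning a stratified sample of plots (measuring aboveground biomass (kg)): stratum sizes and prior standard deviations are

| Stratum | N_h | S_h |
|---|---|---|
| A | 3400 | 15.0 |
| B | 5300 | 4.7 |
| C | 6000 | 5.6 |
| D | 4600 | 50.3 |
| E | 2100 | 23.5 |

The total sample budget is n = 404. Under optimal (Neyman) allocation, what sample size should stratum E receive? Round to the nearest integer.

51

Neyman allocation: n_h = n · N_h S_h / Σ N_i S_i, with n = 404.
  stratum A: N_h·S_h = 3400·15.0 = 51000.00
  stratum B: N_h·S_h = 5300·4.7 = 24910.00
  stratum C: N_h·S_h = 6000·5.6 = 33600.00
  stratum D: N_h·S_h = 4600·50.3 = 231380.00
  stratum E: N_h·S_h = 2100·23.5 = 49350.00
Σ N_h S_h = 390240.00
n for stratum E = 404·49350.00/390240.00 = 51.090 → 51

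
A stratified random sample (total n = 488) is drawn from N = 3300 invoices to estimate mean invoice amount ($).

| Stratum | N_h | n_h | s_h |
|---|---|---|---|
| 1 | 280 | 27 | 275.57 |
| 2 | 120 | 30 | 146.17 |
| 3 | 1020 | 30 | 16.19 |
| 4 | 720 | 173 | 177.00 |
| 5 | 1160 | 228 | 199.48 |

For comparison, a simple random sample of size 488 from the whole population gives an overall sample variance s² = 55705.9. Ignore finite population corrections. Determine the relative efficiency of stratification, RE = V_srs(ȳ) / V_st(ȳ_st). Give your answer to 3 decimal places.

V̂(ȳ_st) = Σ W_h² s_h²/n_h, with W_h = N_h/N and N = 3300:
  stratum 1: (280/3300)²·275.57²/27 = 20.2483
  stratum 2: (120/3300)²·146.17²/30 = 0.941737
  stratum 3: (1020/3300)²·16.19²/30 = 0.834728
  stratum 4: (720/3300)²·177.00²/173 = 8.6206
  stratum 5: (1160/3300)²·199.48²/228 = 21.5651
V_st = 52.2105
V_srs = s²/n = 55705.9/488 = 114.151
Relative efficiency = V_srs / V_st = 114.151/52.2105 = 2.1864

RE ≈ 2.186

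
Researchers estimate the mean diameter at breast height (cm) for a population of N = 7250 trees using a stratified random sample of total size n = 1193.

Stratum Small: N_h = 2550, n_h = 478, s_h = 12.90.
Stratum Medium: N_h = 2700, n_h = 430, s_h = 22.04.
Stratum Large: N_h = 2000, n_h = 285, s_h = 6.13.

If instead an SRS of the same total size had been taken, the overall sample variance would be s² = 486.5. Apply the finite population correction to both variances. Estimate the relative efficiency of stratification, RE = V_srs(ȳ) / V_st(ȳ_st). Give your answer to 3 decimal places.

V̂(ȳ_st) = Σ W_h² (1 − n_h/N_h) s_h²/n_h, with W_h = N_h/N and N = 7250:
  stratum Small: (2550/7250)²·(1 − 478/2550)·12.90²/478 = 0.034995
  stratum Medium: (2700/7250)²·(1 − 430/2700)·22.04²/430 = 0.131725
  stratum Large: (2000/7250)²·(1 − 285/2000)·6.13²/285 = 0.00860388
V_st = 0.175324
V_srs = (1 − 1193/7250)·486.5/1193 = 0.340692
Relative efficiency = V_srs / V_st = 0.340692/0.175324 = 1.9432

RE ≈ 1.943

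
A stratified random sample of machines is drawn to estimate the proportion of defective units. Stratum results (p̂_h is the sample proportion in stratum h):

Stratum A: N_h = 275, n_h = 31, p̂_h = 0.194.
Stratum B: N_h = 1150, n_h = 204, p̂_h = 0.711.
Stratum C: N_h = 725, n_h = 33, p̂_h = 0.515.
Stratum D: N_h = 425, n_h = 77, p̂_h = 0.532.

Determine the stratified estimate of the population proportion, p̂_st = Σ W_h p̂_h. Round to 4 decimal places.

p̂_st ≈ 0.5711

N = 2575; stratum weights W_h = N_h/N.
p̂_st = Σ W_h p̂_h = (275·0.194 + 1150·0.711 + 725·0.515 + 425·0.532)/2575 = 0.57106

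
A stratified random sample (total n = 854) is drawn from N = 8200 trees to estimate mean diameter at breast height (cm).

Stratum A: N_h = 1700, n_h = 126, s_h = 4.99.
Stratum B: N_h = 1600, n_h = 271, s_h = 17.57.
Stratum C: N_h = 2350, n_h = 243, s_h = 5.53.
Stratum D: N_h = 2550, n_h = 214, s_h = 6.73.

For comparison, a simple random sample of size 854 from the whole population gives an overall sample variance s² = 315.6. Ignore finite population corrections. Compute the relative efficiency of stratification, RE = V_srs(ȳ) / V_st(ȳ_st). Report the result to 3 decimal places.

RE ≈ 4.470

V̂(ȳ_st) = Σ W_h² s_h²/n_h, with W_h = N_h/N and N = 8200:
  stratum A: (1700/8200)²·4.99²/126 = 0.00849377
  stratum B: (1600/8200)²·17.57²/271 = 0.0433697
  stratum C: (2350/8200)²·5.53²/243 = 0.010336
  stratum D: (2550/8200)²·6.73²/214 = 0.0204677
V_st = 0.0826672
V_srs = s²/n = 315.6/854 = 0.369555
Relative efficiency = V_srs / V_st = 0.369555/0.0826672 = 4.4704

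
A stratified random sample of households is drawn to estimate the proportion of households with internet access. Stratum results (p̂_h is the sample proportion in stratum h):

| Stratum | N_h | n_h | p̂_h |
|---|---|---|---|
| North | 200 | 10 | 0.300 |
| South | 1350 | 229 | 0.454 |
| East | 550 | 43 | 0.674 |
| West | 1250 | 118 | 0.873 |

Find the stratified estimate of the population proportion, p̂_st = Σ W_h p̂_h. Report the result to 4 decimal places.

N = 3350; stratum weights W_h = N_h/N.
p̂_st = Σ W_h p̂_h = (200·0.300 + 1350·0.454 + 550·0.674 + 1250·0.873)/3350 = 0.63727

p̂_st ≈ 0.6373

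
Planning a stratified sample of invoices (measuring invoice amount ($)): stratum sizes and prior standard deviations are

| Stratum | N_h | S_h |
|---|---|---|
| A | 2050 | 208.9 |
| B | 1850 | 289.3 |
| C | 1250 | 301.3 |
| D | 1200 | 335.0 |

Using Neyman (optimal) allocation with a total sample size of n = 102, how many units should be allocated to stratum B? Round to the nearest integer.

Neyman allocation: n_h = n · N_h S_h / Σ N_i S_i, with n = 102.
  stratum A: N_h·S_h = 2050·208.9 = 428245.00
  stratum B: N_h·S_h = 1850·289.3 = 535205.00
  stratum C: N_h·S_h = 1250·301.3 = 376625.00
  stratum D: N_h·S_h = 1200·335.0 = 402000.00
Σ N_h S_h = 1742075.00
n for stratum B = 102·535205.00/1742075.00 = 31.337 → 31

31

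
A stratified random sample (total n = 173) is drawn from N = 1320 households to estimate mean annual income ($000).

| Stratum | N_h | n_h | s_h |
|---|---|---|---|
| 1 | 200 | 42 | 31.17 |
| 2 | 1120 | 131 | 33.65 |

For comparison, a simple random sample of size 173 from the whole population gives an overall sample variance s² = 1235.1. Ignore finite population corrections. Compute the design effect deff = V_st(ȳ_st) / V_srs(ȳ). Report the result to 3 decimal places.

deff ≈ 0.946

V̂(ȳ_st) = Σ W_h² s_h²/n_h, with W_h = N_h/N and N = 1320:
  stratum 1: (200/1320)²·31.17²/42 = 0.531051
  stratum 2: (1120/1320)²·33.65²/131 = 6.22282
V_st = 6.75387
V_srs = s²/n = 1235.1/173 = 7.13931
deff = V_st / V_srs = 6.75387/7.13931 = 0.9460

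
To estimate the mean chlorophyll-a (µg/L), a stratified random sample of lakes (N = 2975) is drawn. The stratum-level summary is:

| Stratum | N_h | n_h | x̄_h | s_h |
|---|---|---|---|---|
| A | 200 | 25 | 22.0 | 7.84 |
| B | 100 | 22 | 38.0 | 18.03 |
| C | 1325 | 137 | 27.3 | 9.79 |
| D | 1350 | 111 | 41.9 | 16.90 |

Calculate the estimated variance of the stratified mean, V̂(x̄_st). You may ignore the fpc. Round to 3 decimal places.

V̂(x̄_st) ≈ 0.696

V̂(x̄_st) = Σ W_h² s_h²/n_h, with W_h = N_h/N and N = 2975:
  stratum A: (200/2975)²·7.84²/25 = 0.0111116
  stratum B: (100/2975)²·18.03²/22 = 0.0166953
  stratum C: (1325/2975)²·9.79²/137 = 0.138772
  stratum D: (1350/2975)²·16.90²/111 = 0.529839
V̂(x̄_st) = 0.696418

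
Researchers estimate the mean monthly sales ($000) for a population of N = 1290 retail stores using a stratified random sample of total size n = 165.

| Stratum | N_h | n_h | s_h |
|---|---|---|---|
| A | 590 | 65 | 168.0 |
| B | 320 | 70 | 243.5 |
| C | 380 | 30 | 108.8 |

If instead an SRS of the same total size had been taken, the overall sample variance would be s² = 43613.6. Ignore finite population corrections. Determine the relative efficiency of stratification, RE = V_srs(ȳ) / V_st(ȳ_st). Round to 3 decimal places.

V̂(ȳ_st) = Σ W_h² s_h²/n_h, with W_h = N_h/N and N = 1290:
  stratum A: (590/1290)²·168.0²/65 = 90.8301
  stratum B: (320/1290)²·243.5²/70 = 52.1219
  stratum C: (380/1290)²·108.8²/30 = 34.2393
V_st = 177.191
V_srs = s²/n = 43613.6/165 = 264.325
Relative efficiency = V_srs / V_st = 264.325/177.191 = 1.4917

RE ≈ 1.492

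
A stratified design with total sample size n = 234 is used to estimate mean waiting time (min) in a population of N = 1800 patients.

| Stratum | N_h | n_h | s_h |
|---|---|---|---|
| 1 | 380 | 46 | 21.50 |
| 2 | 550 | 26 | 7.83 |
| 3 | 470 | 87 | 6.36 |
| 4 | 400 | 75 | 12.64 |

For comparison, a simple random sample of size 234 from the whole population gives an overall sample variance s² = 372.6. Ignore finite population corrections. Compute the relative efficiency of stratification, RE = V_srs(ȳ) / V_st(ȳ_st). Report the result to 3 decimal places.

V̂(ȳ_st) = Σ W_h² s_h²/n_h, with W_h = N_h/N and N = 1800:
  stratum 1: (380/1800)²·21.50²/46 = 0.447859
  stratum 2: (550/1800)²·7.83²/26 = 0.220156
  stratum 3: (470/1800)²·6.36²/87 = 0.031699
  stratum 4: (400/1800)²·12.64²/75 = 0.105198
V_st = 0.804912
V_srs = s²/n = 372.6/234 = 1.59231
Relative efficiency = V_srs / V_st = 1.59231/0.804912 = 1.9782

RE ≈ 1.978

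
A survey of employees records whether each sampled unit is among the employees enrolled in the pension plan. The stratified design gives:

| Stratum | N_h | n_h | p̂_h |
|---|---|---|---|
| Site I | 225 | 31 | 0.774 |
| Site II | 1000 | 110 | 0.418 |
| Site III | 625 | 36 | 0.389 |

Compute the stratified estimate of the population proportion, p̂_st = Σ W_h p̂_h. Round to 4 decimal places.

p̂_st ≈ 0.4515

N = 1850; stratum weights W_h = N_h/N.
p̂_st = Σ W_h p̂_h = (225·0.774 + 1000·0.418 + 625·0.389)/1850 = 0.45150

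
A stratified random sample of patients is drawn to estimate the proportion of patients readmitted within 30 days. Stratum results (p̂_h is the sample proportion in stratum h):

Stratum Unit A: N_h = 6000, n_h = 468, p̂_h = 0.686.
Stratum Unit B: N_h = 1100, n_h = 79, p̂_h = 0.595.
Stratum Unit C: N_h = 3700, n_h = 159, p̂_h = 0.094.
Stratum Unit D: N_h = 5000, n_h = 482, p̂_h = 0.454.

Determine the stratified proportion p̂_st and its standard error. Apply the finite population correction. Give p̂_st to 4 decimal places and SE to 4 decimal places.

p̂_st ≈ 0.4676, SE ≈ 0.0123

N = 15800; stratum weights W_h = N_h/N.
p̂_st = Σ W_h p̂_h = (6000·0.686 + 1100·0.595 + 3700·0.094 + 5000·0.454)/15800 = 0.46761
V̂(p̂_st) = Σ W_h² (1 − n_h/N_h) p̂_h(1−p̂_h)/(n_h−1):
  stratum Unit A: (6000/15800)²·(1 − 468/6000)·0.686·0.314/467 = 6.13276e-05
  stratum Unit B: (1100/15800)²·(1 − 79/1100)·0.595·0.405/78 = 1.38989e-05
  stratum Unit C: (3700/15800)²·(1 − 159/3700)·0.094·0.906/158 = 2.82887e-05
  stratum Unit D: (5000/15800)²·(1 − 482/5000)·0.454·0.546/481 = 4.66343e-05
V̂(p̂_st) = 0.00015015; SE = √V̂ = 0.0122536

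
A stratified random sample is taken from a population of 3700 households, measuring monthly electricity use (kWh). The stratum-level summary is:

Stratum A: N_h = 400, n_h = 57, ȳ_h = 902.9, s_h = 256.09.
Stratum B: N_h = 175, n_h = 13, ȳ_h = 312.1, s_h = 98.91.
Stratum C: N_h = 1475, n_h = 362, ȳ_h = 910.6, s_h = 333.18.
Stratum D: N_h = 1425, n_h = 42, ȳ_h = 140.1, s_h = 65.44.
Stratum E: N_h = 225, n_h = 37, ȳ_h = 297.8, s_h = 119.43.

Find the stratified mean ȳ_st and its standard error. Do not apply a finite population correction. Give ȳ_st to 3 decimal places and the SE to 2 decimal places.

ȳ_st ≈ 547.449, SE ≈ 8.97

ȳ_st = Σ W_h ȳ_h = (400·902.9 + 175·312.1 + 1475·910.6 + 1425·140.1 + 225·297.8)/3700 = 547.44865
V̂(ȳ_st) = Σ W_h² s_h²/n_h, with W_h = N_h/N and N = 3700:
  stratum A: (400/3700)²·256.09²/57 = 13.447
  stratum B: (175/3700)²·98.91²/13 = 1.68349
  stratum C: (1475/3700)²·333.18²/362 = 48.7338
  stratum D: (1425/3700)²·65.44²/42 = 15.1239
  stratum E: (225/3700)²·119.43²/37 = 1.42556
V̂(ȳ_st) = 80.4137
SE(ȳ_st) = √80.4137 = 8.96737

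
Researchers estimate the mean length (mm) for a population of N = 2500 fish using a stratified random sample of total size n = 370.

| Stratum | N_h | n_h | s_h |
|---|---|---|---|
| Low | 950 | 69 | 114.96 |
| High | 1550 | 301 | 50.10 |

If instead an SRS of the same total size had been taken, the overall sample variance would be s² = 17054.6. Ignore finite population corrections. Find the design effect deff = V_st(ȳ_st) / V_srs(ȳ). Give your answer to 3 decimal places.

deff ≈ 0.670

V̂(ȳ_st) = Σ W_h² s_h²/n_h, with W_h = N_h/N and N = 2500:
  stratum Low: (950/2500)²·114.96²/69 = 27.6574
  stratum High: (1550/2500)²·50.10²/301 = 3.20547
V_st = 30.8629
V_srs = s²/n = 17054.6/370 = 46.0935
deff = V_st / V_srs = 30.8629/46.0935 = 0.6696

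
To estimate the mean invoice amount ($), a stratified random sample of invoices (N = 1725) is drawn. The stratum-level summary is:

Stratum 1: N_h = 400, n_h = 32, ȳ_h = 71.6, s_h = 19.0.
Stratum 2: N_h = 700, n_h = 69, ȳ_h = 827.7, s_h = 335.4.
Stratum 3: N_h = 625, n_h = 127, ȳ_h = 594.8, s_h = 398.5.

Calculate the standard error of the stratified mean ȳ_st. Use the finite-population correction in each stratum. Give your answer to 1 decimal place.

V̂(ȳ_st) = Σ W_h² (1 − n_h/N_h) s_h²/n_h, with W_h = N_h/N and N = 1725:
  stratum 1: (400/1725)²·(1 − 32/400)·19.0²/32 = 0.558068
  stratum 2: (700/1725)²·(1 − 69/700)·335.4²/69 = 242.006
  stratum 3: (625/1725)²·(1 − 127/625)·398.5²/127 = 130.793
V̂(ȳ_st) = 373.357
SE(ȳ_st) = √373.357 = 19.3224

SE(ȳ_st) ≈ 19.3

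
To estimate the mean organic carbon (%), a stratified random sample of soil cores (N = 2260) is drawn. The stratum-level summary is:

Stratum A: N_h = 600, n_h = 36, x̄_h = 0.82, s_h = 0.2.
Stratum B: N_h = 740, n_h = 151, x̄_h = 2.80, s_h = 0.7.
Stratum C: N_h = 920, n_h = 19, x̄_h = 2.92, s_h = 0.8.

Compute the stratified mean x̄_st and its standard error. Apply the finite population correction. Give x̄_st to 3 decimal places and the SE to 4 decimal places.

x̄_st = Σ W_h x̄_h = (600·0.82 + 740·2.80 + 920·2.92)/2260 = 2.32319
V̂(x̄_st) = Σ W_h² (1 − n_h/N_h) s_h²/n_h, with W_h = N_h/N and N = 2260:
  stratum A: (600/2260)²·(1 − 36/600)·0.2²/36 = 7.36158e-05
  stratum B: (740/2260)²·(1 − 151/740)·0.7²/151 = 0.000276917
  stratum C: (920/2260)²·(1 − 19/920)·0.8²/19 = 0.00546666
V̂(x̄_st) = 0.00581719
SE(x̄_st) = √0.00581719 = 0.0762705

x̄_st ≈ 2.323, SE ≈ 0.0763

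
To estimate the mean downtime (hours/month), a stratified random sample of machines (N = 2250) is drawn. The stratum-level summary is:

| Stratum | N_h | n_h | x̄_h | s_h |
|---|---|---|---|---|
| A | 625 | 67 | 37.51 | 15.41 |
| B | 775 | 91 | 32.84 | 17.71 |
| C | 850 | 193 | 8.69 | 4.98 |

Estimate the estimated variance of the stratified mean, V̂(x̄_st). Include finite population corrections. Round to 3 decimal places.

V̂(x̄_st) = Σ W_h² (1 − n_h/N_h) s_h²/n_h, with W_h = N_h/N and N = 2250:
  stratum A: (625/2250)²·(1 − 67/625)·15.41²/67 = 0.244163
  stratum B: (775/2250)²·(1 − 91/775)·17.71²/91 = 0.360901
  stratum C: (850/2250)²·(1 − 193/850)·4.98²/193 = 0.0141749
V̂(x̄_st) = 0.619239

V̂(x̄_st) ≈ 0.619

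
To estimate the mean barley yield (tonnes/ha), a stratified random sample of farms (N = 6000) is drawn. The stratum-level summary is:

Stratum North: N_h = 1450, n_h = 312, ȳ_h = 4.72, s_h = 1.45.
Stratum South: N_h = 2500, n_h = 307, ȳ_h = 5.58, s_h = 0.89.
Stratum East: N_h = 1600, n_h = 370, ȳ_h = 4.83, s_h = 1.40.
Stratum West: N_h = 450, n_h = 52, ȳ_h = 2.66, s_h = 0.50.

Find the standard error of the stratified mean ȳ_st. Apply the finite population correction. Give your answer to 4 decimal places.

SE(ȳ_st) ≈ 0.0319

V̂(ȳ_st) = Σ W_h² (1 − n_h/N_h) s_h²/n_h, with W_h = N_h/N and N = 6000:
  stratum North: (1450/6000)²·(1 − 312/1450)·1.45²/312 = 0.00030888
  stratum South: (2500/6000)²·(1 − 307/2500)·0.89²/307 = 0.000392932
  stratum East: (1600/6000)²·(1 − 370/1600)·1.40²/370 = 0.000289586
  stratum West: (450/6000)²·(1 − 52/450)·0.50²/52 = 2.39183e-05
V̂(ȳ_st) = 0.00101532
SE(ȳ_st) = √0.00101532 = 0.031864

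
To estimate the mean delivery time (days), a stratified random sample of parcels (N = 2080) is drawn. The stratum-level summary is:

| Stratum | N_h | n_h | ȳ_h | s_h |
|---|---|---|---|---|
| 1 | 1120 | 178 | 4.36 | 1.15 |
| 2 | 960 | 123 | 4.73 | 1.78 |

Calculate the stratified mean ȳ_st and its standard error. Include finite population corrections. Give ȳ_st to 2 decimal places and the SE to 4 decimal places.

ȳ_st = Σ W_h ȳ_h = (1120·4.36 + 960·4.73)/2080 = 4.53077
V̂(ȳ_st) = Σ W_h² (1 − n_h/N_h) s_h²/n_h, with W_h = N_h/N and N = 2080:
  stratum 1: (1120/2080)²·(1 − 178/1120)·1.15²/178 = 0.00181183
  stratum 2: (960/2080)²·(1 − 123/960)·1.78²/123 = 0.00478415
V̂(ȳ_st) = 0.00659598
SE(ȳ_st) = √0.00659598 = 0.0812157

ȳ_st ≈ 4.53, SE ≈ 0.0812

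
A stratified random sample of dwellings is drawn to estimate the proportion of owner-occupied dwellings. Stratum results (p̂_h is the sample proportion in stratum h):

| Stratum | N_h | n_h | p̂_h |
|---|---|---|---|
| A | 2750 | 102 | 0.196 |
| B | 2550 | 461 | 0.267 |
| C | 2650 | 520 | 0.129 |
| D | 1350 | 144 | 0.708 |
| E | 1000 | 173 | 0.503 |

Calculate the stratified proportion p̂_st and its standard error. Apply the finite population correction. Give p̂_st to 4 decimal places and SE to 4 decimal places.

p̂_st ≈ 0.2933, SE ≈ 0.0132

N = 10300; stratum weights W_h = N_h/N.
p̂_st = Σ W_h p̂_h = (2750·0.196 + 2550·0.267 + 2650·0.129 + 1350·0.708 + 1000·0.503)/10300 = 0.29325
V̂(p̂_st) = Σ W_h² (1 − n_h/N_h) p̂_h(1−p̂_h)/(n_h−1):
  stratum A: (2750/10300)²·(1 − 102/2750)·0.196·0.804/101 = 0.000107094
  stratum B: (2550/10300)²·(1 − 461/2550)·0.267·0.733/460 = 2.1363e-05
  stratum C: (2650/10300)²·(1 − 520/2650)·0.129·0.871/519 = 1.15184e-05
  stratum D: (1350/10300)²·(1 − 144/1350)·0.708·0.292/143 = 2.21864e-05
  stratum E: (1000/10300)²·(1 − 173/1000)·0.503·0.497/172 = 1.13299e-05
V̂(p̂_st) = 0.000173492; SE = √V̂ = 0.0131716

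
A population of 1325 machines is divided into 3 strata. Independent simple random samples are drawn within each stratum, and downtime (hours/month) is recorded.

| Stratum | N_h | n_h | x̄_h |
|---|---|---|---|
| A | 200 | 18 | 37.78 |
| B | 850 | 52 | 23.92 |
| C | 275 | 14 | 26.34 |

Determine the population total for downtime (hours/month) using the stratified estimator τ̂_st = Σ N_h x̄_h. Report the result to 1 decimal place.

τ̂_st = Σ N_h x̄_h = 200·37.78 + 850·23.92 + 275·26.34 = 35131.5

τ̂_st ≈ 35131.5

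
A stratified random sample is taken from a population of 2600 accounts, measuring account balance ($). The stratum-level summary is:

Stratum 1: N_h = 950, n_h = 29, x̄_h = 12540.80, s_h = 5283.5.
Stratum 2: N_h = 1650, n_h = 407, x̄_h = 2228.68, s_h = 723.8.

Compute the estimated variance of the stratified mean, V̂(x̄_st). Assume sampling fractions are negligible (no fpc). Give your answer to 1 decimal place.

V̂(x̄_st) = Σ W_h² s_h²/n_h, with W_h = N_h/N and N = 2600:
  stratum 1: (950/2600)²·5283.5²/29 = 128513
  stratum 2: (1650/2600)²·723.8²/407 = 518.399
V̂(x̄_st) = 129031

V̂(x̄_st) ≈ 129031.1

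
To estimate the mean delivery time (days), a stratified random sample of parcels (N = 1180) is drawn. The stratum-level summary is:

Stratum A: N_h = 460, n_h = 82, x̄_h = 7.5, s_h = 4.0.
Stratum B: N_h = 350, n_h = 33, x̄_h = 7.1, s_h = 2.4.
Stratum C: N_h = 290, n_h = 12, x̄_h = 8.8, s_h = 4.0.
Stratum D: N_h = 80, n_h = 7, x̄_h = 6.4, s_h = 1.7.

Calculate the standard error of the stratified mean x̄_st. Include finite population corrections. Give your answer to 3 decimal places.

V̂(x̄_st) = Σ W_h² (1 − n_h/N_h) s_h²/n_h, with W_h = N_h/N and N = 1180:
  stratum A: (460/1180)²·(1 − 82/460)·4.0²/82 = 0.0243664
  stratum B: (350/1180)²·(1 − 33/350)·2.4²/33 = 0.0139082
  stratum C: (290/1180)²·(1 − 12/290)·4.0²/12 = 0.0772
  stratum D: (80/1180)²·(1 − 7/80)·1.7²/7 = 0.0017316
V̂(x̄_st) = 0.117206
SE(x̄_st) = √0.117206 = 0.342354

SE(x̄_st) ≈ 0.342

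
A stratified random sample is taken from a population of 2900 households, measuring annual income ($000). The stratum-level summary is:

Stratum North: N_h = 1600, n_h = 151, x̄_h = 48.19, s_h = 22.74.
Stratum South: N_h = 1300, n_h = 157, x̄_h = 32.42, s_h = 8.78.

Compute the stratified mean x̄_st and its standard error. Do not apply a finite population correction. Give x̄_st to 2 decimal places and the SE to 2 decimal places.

x̄_st ≈ 41.12, SE ≈ 1.07

x̄_st = Σ W_h x̄_h = (1600·48.19 + 1300·32.42)/2900 = 41.12069
V̂(x̄_st) = Σ W_h² s_h²/n_h, with W_h = N_h/N and N = 2900:
  stratum North: (1600/2900)²·22.74²/151 = 1.04243
  stratum South: (1300/2900)²·8.78²/157 = 0.0986689
V̂(x̄_st) = 1.1411
SE(x̄_st) = √1.1411 = 1.06822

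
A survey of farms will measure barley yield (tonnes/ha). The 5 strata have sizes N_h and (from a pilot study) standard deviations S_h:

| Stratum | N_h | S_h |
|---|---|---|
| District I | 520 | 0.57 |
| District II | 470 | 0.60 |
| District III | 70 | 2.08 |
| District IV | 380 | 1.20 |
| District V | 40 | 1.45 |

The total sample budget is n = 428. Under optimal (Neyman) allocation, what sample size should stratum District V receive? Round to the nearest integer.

Neyman allocation: n_h = n · N_h S_h / Σ N_i S_i, with n = 428.
  stratum District I: N_h·S_h = 520·0.57 = 296.40
  stratum District II: N_h·S_h = 470·0.60 = 282.00
  stratum District III: N_h·S_h = 70·2.08 = 145.60
  stratum District IV: N_h·S_h = 380·1.20 = 456.00
  stratum District V: N_h·S_h = 40·1.45 = 58.00
Σ N_h S_h = 1238.00
n for stratum District V = 428·58.00/1238.00 = 20.052 → 20

20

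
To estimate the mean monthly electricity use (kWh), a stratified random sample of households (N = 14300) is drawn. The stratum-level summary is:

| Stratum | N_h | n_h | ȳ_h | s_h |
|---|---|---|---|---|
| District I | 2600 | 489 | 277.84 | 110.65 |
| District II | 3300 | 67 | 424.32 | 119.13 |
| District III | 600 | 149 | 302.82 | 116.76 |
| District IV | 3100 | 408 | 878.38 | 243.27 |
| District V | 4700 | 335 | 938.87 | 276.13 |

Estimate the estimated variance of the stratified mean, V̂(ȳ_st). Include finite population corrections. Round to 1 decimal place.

V̂(ȳ_st) = Σ W_h² (1 − n_h/N_h) s_h²/n_h, with W_h = N_h/N and N = 14300:
  stratum District I: (2600/14300)²·(1 − 489/2600)·110.65²/489 = 0.672022
  stratum District II: (3300/14300)²·(1 − 67/3300)·119.13²/67 = 11.0513
  stratum District III: (600/14300)²·(1 − 149/600)·116.76²/149 = 0.121076
  stratum District IV: (3100/14300)²·(1 − 408/3100)·243.27²/408 = 5.91945
  stratum District V: (4700/14300)²·(1 − 335/4700)·276.13²/335 = 22.8345
V̂(ȳ_st) = 40.5984

V̂(ȳ_st) ≈ 40.6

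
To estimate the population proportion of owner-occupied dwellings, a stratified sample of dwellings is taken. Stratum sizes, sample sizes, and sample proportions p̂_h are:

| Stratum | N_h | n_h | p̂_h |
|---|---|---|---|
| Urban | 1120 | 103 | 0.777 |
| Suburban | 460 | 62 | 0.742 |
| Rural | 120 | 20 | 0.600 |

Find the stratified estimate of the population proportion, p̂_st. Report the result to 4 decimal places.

N = 1700; stratum weights W_h = N_h/N.
p̂_st = Σ W_h p̂_h = (1120·0.777 + 460·0.742 + 120·0.600)/1700 = 0.75504

p̂_st ≈ 0.7550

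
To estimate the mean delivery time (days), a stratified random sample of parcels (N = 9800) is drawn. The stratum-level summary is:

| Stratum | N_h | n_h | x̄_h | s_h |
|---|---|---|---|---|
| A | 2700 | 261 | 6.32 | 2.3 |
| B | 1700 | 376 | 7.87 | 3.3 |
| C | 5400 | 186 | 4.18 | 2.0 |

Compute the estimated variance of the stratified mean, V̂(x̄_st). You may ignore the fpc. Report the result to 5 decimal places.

V̂(x̄_st) ≈ 0.00894

V̂(x̄_st) = Σ W_h² s_h²/n_h, with W_h = N_h/N and N = 9800:
  stratum A: (2700/9800)²·2.3²/261 = 0.00153848
  stratum B: (1700/9800)²·3.3²/376 = 0.000871537
  stratum C: (5400/9800)²·2.0²/186 = 0.00652954
V̂(x̄_st) = 0.00893955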